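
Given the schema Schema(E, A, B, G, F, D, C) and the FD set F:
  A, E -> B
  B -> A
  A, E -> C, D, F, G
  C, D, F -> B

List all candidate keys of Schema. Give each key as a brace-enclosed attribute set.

No FD produces {E}, so it must be in every candidate key.
Closure of {A, E} is {A, B, C, D, E, F, G}, the whole schema; {A, E} is a candidate key.
Closure of {B, E} is {A, B, C, D, E, F, G}, the whole schema; {B, E} is a candidate key.
Closure of {C, D, E, F} is {A, B, C, D, E, F, G}, the whole schema; {C, D, E, F} is a candidate key.
No proper subset of any of these is a key, and no other minimal superkey exists.

{A, E}, {B, E}, {C, D, E, F}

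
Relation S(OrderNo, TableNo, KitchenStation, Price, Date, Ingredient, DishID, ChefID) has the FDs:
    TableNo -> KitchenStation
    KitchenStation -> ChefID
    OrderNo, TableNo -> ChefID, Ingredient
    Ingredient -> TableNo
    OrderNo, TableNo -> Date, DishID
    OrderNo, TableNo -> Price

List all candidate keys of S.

{OrderNo} never appears on the right of any FD, so every key must include it.
Closure of {Ingredient, OrderNo} is {ChefID, Date, DishID, Ingredient, KitchenStation, OrderNo, Price, TableNo}, the whole schema; {Ingredient, OrderNo} is a candidate key.
Closure of {OrderNo, TableNo} is {ChefID, Date, DishID, Ingredient, KitchenStation, OrderNo, Price, TableNo}, the whole schema; {OrderNo, TableNo} is a candidate key.
These are minimal and exhaustive — every other superkey contains one of them.

{Ingredient, OrderNo}, {OrderNo, TableNo}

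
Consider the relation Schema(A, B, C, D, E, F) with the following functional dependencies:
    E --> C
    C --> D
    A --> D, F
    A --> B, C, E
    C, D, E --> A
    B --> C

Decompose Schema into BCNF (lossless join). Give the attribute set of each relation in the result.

{A, B, E, F}; {B, C}; {C, D}

Candidate keys of the original relation: {A}, {E}.
{A, B, C, D, E, F}: {C} determines {C, D} here but is not a superkey — split on C --> D, giving {C, D} and {A, B, C, E, F}.
{C, D} has no BCNF violation.
{A, B, C, E, F}: {B} determines {B, C} here but is not a superkey — split on B --> C, giving {B, C} and {A, B, E, F}.
{B, C} has no BCNF violation.
{A, B, E, F} has no BCNF violation.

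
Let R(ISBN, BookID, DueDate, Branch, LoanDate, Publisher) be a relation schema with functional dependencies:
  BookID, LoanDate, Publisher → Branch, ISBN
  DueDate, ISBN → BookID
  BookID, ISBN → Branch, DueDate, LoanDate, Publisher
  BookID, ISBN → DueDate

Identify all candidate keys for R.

{BookID, ISBN} is a candidate key since {BookID, ISBN}⁺ = {BookID, Branch, DueDate, ISBN, LoanDate, Publisher} covers every attribute.
{DueDate, ISBN} is a candidate key since {DueDate, ISBN}⁺ = {BookID, Branch, DueDate, ISBN, LoanDate, Publisher} covers every attribute.
{BookID, LoanDate, Publisher} is a candidate key since {BookID, LoanDate, Publisher}⁺ = {BookID, Branch, DueDate, ISBN, LoanDate, Publisher} covers every attribute.
No proper subset of any of these is a key, and no other minimal superkey exists.

{BookID, ISBN}, {BookID, LoanDate, Publisher}, {DueDate, ISBN}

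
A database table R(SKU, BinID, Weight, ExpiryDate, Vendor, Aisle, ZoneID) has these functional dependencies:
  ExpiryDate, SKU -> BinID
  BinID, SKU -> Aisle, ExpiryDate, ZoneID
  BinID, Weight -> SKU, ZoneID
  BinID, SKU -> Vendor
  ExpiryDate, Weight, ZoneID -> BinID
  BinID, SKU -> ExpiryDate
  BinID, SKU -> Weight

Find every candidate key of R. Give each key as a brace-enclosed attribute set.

{BinID, SKU}, {BinID, Weight}, {ExpiryDate, SKU}, {ExpiryDate, Weight, ZoneID}

{BinID, SKU}⁺ = {Aisle, BinID, ExpiryDate, SKU, Vendor, Weight, ZoneID}, which is every attribute, so {BinID, SKU} is a candidate key.
{BinID, Weight}⁺ = {Aisle, BinID, ExpiryDate, SKU, Vendor, Weight, ZoneID}, which is every attribute, so {BinID, Weight} is a candidate key.
{ExpiryDate, SKU}⁺ = {Aisle, BinID, ExpiryDate, SKU, Vendor, Weight, ZoneID}, which is every attribute, so {ExpiryDate, SKU} is a candidate key.
{ExpiryDate, Weight, ZoneID}⁺ = {Aisle, BinID, ExpiryDate, SKU, Vendor, Weight, ZoneID}, which is every attribute, so {ExpiryDate, Weight, ZoneID} is a candidate key.
These are minimal and exhaustive — every other superkey contains one of them.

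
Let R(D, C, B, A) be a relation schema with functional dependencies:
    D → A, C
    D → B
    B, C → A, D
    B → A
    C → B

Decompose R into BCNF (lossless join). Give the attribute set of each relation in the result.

Candidate keys of the original relation: {C}, {D}.
In {A, B, C, D}, {B} is not a superkey ({B}⁺ restricted to this set is {A, B}), so split on B → A into {A, B} and {B, C, D}.
{A, B} is in BCNF.
{B, C, D} is in BCNF.

{A, B}; {B, C, D}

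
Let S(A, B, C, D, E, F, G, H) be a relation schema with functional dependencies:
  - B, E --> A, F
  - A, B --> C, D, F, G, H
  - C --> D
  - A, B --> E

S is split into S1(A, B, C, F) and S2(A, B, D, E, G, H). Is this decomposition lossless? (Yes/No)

Common attributes: {A, B}; their closure is {A, B, C, D, E, F, G, H}.
Since S1 ⊆ {A, B, C, D, E, F, G, H}, the intersection is a superkey of S1; the decomposition is lossless.

Yes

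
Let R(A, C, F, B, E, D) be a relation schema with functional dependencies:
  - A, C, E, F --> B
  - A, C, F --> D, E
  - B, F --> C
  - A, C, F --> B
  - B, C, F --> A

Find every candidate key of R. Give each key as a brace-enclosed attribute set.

{A, C, F}, {B, F}

{F} never appears on the right of any FD, so every key must include it.
{B, F}⁺ = {A, B, C, D, E, F}, which is every attribute, so {B, F} is a candidate key.
{A, C, F}⁺ = {A, B, C, D, E, F}, which is every attribute, so {A, C, F} is a candidate key.
Any other superkey properly contains one of these, so there are no further candidate keys.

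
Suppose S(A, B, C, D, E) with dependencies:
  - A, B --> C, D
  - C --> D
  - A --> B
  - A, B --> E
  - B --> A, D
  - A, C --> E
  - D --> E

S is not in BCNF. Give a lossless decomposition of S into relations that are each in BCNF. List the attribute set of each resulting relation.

Candidate keys of the original relation: {A}, {B}.
{A, B, C, D, E}: {C} determines {C, D, E} here but is not a superkey — split on C --> D, E, giving {C, D, E} and {A, B, C}.
{C, D, E}: {D} determines {D, E} here but is not a superkey — split on D --> E, giving {D, E} and {C, D}.
{D, E}: every determinant is a superkey — BCNF.
{C, D}: every determinant is a superkey — BCNF.
{A, B, C}: every determinant is a superkey — BCNF.

{A, B, C}; {C, D}; {D, E}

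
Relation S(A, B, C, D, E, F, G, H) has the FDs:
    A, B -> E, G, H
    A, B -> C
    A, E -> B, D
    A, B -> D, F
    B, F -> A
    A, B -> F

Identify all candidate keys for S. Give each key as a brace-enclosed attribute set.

{A, B} is a candidate key since {A, B}⁺ = {A, B, C, D, E, F, G, H} covers every attribute.
{A, E} is a candidate key since {A, E}⁺ = {A, B, C, D, E, F, G, H} covers every attribute.
{B, F} is a candidate key since {B, F}⁺ = {A, B, C, D, E, F, G, H} covers every attribute.
Any other superkey properly contains one of these, so there are no further candidate keys.

{A, B}, {A, E}, {B, F}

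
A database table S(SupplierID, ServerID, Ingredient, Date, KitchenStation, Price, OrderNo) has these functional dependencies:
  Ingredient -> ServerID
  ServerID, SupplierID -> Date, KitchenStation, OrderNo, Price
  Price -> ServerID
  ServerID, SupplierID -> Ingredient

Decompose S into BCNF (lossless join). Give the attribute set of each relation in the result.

Candidate keys of the original relation: {Ingredient, SupplierID}, {Price, SupplierID}, {ServerID, SupplierID}.
In {Date, Ingredient, KitchenStation, OrderNo, Price, ServerID, SupplierID}, {Ingredient} is not a superkey ({Ingredient}⁺ restricted to this set is {Ingredient, ServerID}), so split on Ingredient -> ServerID into {Ingredient, ServerID} and {Date, Ingredient, KitchenStation, OrderNo, Price, SupplierID}.
{Ingredient, ServerID} has no BCNF violation.
{Date, Ingredient, KitchenStation, OrderNo, Price, SupplierID} has no BCNF violation.

{Date, Ingredient, KitchenStation, OrderNo, Price, SupplierID}; {Ingredient, ServerID}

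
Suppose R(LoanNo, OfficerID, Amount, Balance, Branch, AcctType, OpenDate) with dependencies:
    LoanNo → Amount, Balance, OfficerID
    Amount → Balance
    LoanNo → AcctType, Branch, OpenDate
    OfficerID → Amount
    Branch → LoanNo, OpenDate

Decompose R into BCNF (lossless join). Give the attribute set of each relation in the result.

{AcctType, Branch, LoanNo, OfficerID, OpenDate}; {Amount, Balance}; {Amount, OfficerID}

Candidate keys of the original relation: {Branch}, {LoanNo}.
In {AcctType, Amount, Balance, Branch, LoanNo, OfficerID, OpenDate}, {Amount} is not a superkey ({Amount}⁺ restricted to this set is {Amount, Balance}), so split on Amount → Balance into {Amount, Balance} and {AcctType, Amount, Branch, LoanNo, OfficerID, OpenDate}.
{Amount, Balance} has no BCNF violation.
In {AcctType, Amount, Branch, LoanNo, OfficerID, OpenDate}, {OfficerID} is not a superkey ({OfficerID}⁺ restricted to this set is {Amount, OfficerID}), so split on OfficerID → Amount into {Amount, OfficerID} and {AcctType, Branch, LoanNo, OfficerID, OpenDate}.
{Amount, OfficerID} has no BCNF violation.
{AcctType, Branch, LoanNo, OfficerID, OpenDate} has no BCNF violation.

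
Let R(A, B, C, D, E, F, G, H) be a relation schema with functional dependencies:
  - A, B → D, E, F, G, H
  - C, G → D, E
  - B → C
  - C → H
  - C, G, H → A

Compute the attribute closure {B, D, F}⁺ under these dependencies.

{B, C, D, F, H}

Start with {B, D, F}.
B → C applies; add {C} → now {B, C, D, F}.
C → H applies; add {H} → now {B, C, D, F, H}.
No further FD applies.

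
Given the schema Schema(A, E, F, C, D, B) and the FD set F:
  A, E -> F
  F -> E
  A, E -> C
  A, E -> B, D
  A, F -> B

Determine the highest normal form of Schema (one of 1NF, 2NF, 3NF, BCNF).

Candidate keys: {A, E}, {A, F}. Prime attributes: {A, E, F}.
F -> E breaks BCNF: {F}⁺ = {E, F}, so {F} is not a superkey.
But every attribute on its right side ({E}) is prime, and the same holds for every other non-superkey FD, so 3NF still holds.

3NF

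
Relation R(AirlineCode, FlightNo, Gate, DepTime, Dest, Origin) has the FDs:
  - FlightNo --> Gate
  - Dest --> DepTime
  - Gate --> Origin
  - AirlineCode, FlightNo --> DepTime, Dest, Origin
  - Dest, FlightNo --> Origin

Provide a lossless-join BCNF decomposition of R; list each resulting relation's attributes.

{AirlineCode, Dest, FlightNo}; {DepTime, Dest}; {FlightNo, Gate}; {Gate, Origin}

Candidate key of the original relation: {AirlineCode, FlightNo}.
Within {AirlineCode, DepTime, Dest, FlightNo, Gate, Origin}: {FlightNo}⁺ ∩ {AirlineCode, DepTime, Dest, FlightNo, Gate, Origin} = {FlightNo, Gate, Origin}, not the whole set, so FlightNo --> Gate, Origin violates BCNF; decompose into {FlightNo, Gate, Origin} and {AirlineCode, DepTime, Dest, FlightNo}.
Within {FlightNo, Gate, Origin}: {Gate}⁺ ∩ {FlightNo, Gate, Origin} = {Gate, Origin}, not the whole set, so Gate --> Origin violates BCNF; decompose into {Gate, Origin} and {FlightNo, Gate}.
{Gate, Origin} has no BCNF violation.
{FlightNo, Gate} has no BCNF violation.
Within {AirlineCode, DepTime, Dest, FlightNo}: {Dest}⁺ ∩ {AirlineCode, DepTime, Dest, FlightNo} = {DepTime, Dest}, not the whole set, so Dest --> DepTime violates BCNF; decompose into {DepTime, Dest} and {AirlineCode, Dest, FlightNo}.
{DepTime, Dest} has no BCNF violation.
{AirlineCode, Dest, FlightNo} has no BCNF violation.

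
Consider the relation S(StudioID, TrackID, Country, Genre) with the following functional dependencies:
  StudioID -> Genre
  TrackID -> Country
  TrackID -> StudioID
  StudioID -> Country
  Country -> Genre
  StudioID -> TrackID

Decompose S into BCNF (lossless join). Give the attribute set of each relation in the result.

{Country, Genre}; {Country, StudioID, TrackID}

Candidate keys of the original relation: {StudioID}, {TrackID}.
In {Country, Genre, StudioID, TrackID}, {Country} is not a superkey ({Country}⁺ restricted to this set is {Country, Genre}), so split on Country -> Genre into {Country, Genre} and {Country, StudioID, TrackID}.
{Country, Genre} is in BCNF.
{Country, StudioID, TrackID} is in BCNF.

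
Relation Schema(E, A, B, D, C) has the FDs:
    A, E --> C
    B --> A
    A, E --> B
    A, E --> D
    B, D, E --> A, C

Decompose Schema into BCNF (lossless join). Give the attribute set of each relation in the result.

{A, B}; {B, C, D, E}

Candidate keys of the original relation: {A, E}, {B, E}.
{A, B, C, D, E}: {B} determines {A, B} here but is not a superkey — split on B --> A, giving {A, B} and {B, C, D, E}.
{A, B}: every determinant is a superkey — BCNF.
{B, C, D, E}: every determinant is a superkey — BCNF.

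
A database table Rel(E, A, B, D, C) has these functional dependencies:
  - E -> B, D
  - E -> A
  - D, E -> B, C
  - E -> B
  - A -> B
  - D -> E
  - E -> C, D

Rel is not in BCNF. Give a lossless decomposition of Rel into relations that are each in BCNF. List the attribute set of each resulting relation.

Candidate keys of the original relation: {D}, {E}.
{A, B, C, D, E}: {A} determines {A, B} here but is not a superkey — split on A -> B, giving {A, B} and {A, C, D, E}.
{A, B} is in BCNF.
{A, C, D, E} is in BCNF.

{A, B}; {A, C, D, E}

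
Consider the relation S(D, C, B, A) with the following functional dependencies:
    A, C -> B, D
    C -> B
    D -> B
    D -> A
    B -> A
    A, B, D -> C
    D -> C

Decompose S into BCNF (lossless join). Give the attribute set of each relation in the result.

{A, B}; {B, C, D}

Candidate keys of the original relation: {C}, {D}.
Within {A, B, C, D}: {B}⁺ ∩ {A, B, C, D} = {A, B}, not the whole set, so B -> A violates BCNF; decompose into {A, B} and {B, C, D}.
{A, B} is in BCNF.
{B, C, D} is in BCNF.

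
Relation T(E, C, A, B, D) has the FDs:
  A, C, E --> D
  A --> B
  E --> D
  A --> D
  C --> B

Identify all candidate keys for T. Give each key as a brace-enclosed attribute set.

{A, C, E}

No FD produces {A, C, E}, so they must be in every candidate key.
{A, C, E}⁺ = {A, B, C, D, E}, which is every attribute, so {A, C, E} is a candidate key.
No other minimal set has full closure, so this is the only candidate key.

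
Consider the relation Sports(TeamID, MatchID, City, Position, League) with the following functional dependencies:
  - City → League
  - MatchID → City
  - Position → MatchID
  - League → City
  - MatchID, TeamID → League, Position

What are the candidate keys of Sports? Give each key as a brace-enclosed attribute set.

{MatchID, TeamID}, {Position, TeamID}

No FD produces {TeamID}, so it must be in every candidate key.
{MatchID, TeamID}⁺ = {City, League, MatchID, Position, TeamID} — all of the relation — so {MatchID, TeamID} is a candidate key.
{Position, TeamID}⁺ = {City, League, MatchID, Position, TeamID} — all of the relation — so {Position, TeamID} is a candidate key.
No proper subset of any of these is a key, and no other minimal superkey exists.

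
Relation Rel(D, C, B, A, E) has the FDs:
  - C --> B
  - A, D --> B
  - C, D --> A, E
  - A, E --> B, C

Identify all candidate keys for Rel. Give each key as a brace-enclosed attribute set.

{D} never appears on the right of any FD, so every key must include it.
{C, D}⁺ = {A, B, C, D, E}, which is every attribute, so {C, D} is a candidate key.
{A, D, E}⁺ = {A, B, C, D, E}, which is every attribute, so {A, D, E} is a candidate key.
These are minimal and exhaustive — every other superkey contains one of them.

{A, D, E}, {C, D}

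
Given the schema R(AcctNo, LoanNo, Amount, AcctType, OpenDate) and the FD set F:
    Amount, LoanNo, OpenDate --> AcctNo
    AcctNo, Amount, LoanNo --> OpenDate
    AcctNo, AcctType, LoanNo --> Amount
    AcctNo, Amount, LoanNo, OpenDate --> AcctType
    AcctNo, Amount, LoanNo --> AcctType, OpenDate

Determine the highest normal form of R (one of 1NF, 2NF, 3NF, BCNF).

BCNF

Candidate keys: {AcctNo, AcctType, LoanNo}, {AcctNo, Amount, LoanNo}, {Amount, LoanNo, OpenDate}. Prime attributes: {AcctNo, AcctType, Amount, LoanNo, OpenDate}.
Each dependency's left side is a superkey — BCNF holds.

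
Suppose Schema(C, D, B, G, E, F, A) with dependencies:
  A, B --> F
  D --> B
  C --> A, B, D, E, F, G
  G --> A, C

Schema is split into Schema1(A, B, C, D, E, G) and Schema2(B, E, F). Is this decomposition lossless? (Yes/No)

The shared attributes are {B, E} and {B, E}⁺ = {B, E}.
Neither Schema1 nor Schema2 is contained in that closure, so the decomposition is lossy.

No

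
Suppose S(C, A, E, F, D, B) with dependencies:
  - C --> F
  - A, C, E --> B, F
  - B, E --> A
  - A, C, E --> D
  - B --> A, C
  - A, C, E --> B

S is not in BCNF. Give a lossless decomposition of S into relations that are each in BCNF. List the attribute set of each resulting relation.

Candidate keys of the original relation: {A, C, E}, {B, E}.
Within {A, B, C, D, E, F}: {C}⁺ ∩ {A, B, C, D, E, F} = {C, F}, not the whole set, so C --> F violates BCNF; decompose into {C, F} and {A, B, C, D, E}.
{C, F} is in BCNF.
Within {A, B, C, D, E}: {B}⁺ ∩ {A, B, C, D, E} = {A, B, C}, not the whole set, so B --> A, C violates BCNF; decompose into {A, B, C} and {B, D, E}.
{A, B, C} is in BCNF.
{B, D, E} is in BCNF.

{A, B, C}; {B, D, E}; {C, F}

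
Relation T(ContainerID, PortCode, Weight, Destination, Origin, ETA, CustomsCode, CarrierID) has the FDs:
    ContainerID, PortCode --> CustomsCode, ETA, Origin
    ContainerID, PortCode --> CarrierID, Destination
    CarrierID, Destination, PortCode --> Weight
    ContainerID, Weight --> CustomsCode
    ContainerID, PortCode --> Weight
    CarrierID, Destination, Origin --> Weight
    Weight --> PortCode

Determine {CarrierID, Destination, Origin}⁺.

{CarrierID, Destination, Origin, PortCode, Weight}

Start with {CarrierID, Destination, Origin}.
CarrierID, Destination, Origin --> Weight applies; add {Weight} → now {CarrierID, Destination, Origin, Weight}.
Weight --> PortCode applies; add {PortCode} → now {CarrierID, Destination, Origin, PortCode, Weight}.
No further FD applies.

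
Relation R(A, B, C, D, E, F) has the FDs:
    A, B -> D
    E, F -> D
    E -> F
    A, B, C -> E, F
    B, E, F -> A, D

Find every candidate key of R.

{A, B, C}, {B, C, E}

Attributes never on any right-hand side: {B, C} — every candidate key must contain all of them.
Closure of {A, B, C} is {A, B, C, D, E, F}, the whole schema; {A, B, C} is a candidate key.
Closure of {B, C, E} is {A, B, C, D, E, F}, the whole schema; {B, C, E} is a candidate key.
These are minimal and exhaustive — every other superkey contains one of them.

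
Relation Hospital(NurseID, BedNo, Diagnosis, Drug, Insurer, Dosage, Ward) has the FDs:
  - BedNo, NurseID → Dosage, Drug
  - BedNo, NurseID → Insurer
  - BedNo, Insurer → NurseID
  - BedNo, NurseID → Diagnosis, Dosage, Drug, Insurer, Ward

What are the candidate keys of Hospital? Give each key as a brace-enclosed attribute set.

{BedNo} never appears on the right of any FD, so every key must include it.
{BedNo, Insurer}⁺ = {BedNo, Diagnosis, Dosage, Drug, Insurer, NurseID, Ward} — all of the relation — so {BedNo, Insurer} is a candidate key.
{BedNo, NurseID}⁺ = {BedNo, Diagnosis, Dosage, Drug, Insurer, NurseID, Ward} — all of the relation — so {BedNo, NurseID} is a candidate key.
These are minimal and exhaustive — every other superkey contains one of them.

{BedNo, Insurer}, {BedNo, NurseID}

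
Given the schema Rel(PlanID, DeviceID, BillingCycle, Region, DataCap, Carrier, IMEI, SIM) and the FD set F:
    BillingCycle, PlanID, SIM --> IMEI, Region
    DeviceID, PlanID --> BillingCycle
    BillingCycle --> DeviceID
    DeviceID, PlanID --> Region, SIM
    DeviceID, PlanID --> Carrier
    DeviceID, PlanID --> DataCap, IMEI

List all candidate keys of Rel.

{BillingCycle, PlanID}, {DeviceID, PlanID}

{PlanID} never appears on the right of any FD, so every key must include it.
{BillingCycle, PlanID}⁺ = {BillingCycle, Carrier, DataCap, DeviceID, IMEI, PlanID, Region, SIM}, which is every attribute, so {BillingCycle, PlanID} is a candidate key.
{DeviceID, PlanID}⁺ = {BillingCycle, Carrier, DataCap, DeviceID, IMEI, PlanID, Region, SIM}, which is every attribute, so {DeviceID, PlanID} is a candidate key.
Any other superkey properly contains one of these, so there are no further candidate keys.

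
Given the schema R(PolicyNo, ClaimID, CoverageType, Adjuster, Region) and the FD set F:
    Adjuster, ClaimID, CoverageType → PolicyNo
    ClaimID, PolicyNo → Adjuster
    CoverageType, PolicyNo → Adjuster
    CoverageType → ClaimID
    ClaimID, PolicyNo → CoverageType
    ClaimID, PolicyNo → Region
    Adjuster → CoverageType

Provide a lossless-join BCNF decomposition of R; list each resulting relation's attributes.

Candidate keys of the original relation: {Adjuster}, {ClaimID, PolicyNo}, {CoverageType, PolicyNo}.
In {Adjuster, ClaimID, CoverageType, PolicyNo, Region}, {CoverageType} is not a superkey ({CoverageType}⁺ restricted to this set is {ClaimID, CoverageType}), so split on CoverageType → ClaimID into {ClaimID, CoverageType} and {Adjuster, CoverageType, PolicyNo, Region}.
{ClaimID, CoverageType}: every determinant is a superkey — BCNF.
{Adjuster, CoverageType, PolicyNo, Region}: every determinant is a superkey — BCNF.

{Adjuster, CoverageType, PolicyNo, Region}; {ClaimID, CoverageType}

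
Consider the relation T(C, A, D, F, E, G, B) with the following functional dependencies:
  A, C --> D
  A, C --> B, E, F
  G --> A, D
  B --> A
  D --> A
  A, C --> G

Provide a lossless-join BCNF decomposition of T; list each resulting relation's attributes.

Candidate keys of the original relation: {A, C}, {B, C}, {C, D}, {C, G}.
Within {A, B, C, D, E, F, G}: {G}⁺ ∩ {A, B, C, D, E, F, G} = {A, D, G}, not the whole set, so G --> A, D violates BCNF; decompose into {A, D, G} and {B, C, E, F, G}.
Within {A, D, G}: {D}⁺ ∩ {A, D, G} = {A, D}, not the whole set, so D --> A violates BCNF; decompose into {A, D} and {D, G}.
{A, D}: every determinant is a superkey — BCNF.
{D, G}: every determinant is a superkey — BCNF.
{B, C, E, F, G}: every determinant is a superkey — BCNF.

{A, D}; {B, C, E, F, G}; {D, G}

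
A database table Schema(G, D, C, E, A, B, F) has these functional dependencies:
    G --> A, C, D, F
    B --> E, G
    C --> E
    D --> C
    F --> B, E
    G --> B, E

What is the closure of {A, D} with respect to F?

Start with {A, D}.
D --> C applies; add {C} → now {A, C, D}.
C --> E applies; add {E} → now {A, C, D, E}.
No further FD applies.

{A, C, D, E}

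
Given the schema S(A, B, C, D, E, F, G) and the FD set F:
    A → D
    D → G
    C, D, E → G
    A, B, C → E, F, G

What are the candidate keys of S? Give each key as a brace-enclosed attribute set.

No FD produces {A, B, C}, so they must be in every candidate key.
{A, B, C} is a candidate key since {A, B, C}⁺ = {A, B, C, D, E, F, G} covers every attribute.
No smaller or unrelated set reaches every attribute, so there are no other keys.

{A, B, C}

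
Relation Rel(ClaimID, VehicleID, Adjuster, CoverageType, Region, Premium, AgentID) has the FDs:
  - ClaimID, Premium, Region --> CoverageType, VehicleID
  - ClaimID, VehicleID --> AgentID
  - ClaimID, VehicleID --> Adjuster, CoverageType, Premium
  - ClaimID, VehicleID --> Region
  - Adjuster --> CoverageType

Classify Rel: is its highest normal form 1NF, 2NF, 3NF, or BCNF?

Candidate keys: {ClaimID, Premium, Region}, {ClaimID, VehicleID}. Prime attributes: {ClaimID, Premium, Region, VehicleID}.
For Adjuster --> CoverageType we have {Adjuster}⁺ = {Adjuster, CoverageType}; {Adjuster} is not a superkey, so BCNF fails.
Adjuster --> CoverageType has non-prime {CoverageType} on the right and a non-superkey on the left, so 3NF fails.
No non-prime attribute depends on a proper subset of any candidate key, so 2NF holds.

2NF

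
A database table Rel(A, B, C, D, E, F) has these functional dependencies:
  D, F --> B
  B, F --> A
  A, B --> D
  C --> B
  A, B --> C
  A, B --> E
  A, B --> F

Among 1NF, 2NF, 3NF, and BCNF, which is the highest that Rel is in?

3NF

Candidate keys: {A, B}, {A, C}, {B, F}, {C, F}, {D, F}. Prime attributes: {A, B, C, D, F}.
C --> B breaks BCNF: {C}⁺ = {B, C}, so {C} is not a superkey.
Its right-hand attributes {B} are all prime, as are those of every other non-superkey FD — the relation is in 3NF.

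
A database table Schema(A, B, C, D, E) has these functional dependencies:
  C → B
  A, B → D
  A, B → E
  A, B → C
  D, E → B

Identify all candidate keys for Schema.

{A, B}, {A, C}, {A, D, E}

Attributes never on any right-hand side: {A} — every candidate key must contain it.
Closure of {A, B} is {A, B, C, D, E}, the whole schema; {A, B} is a candidate key.
Closure of {A, C} is {A, B, C, D, E}, the whole schema; {A, C} is a candidate key.
Closure of {A, D, E} is {A, B, C, D, E}, the whole schema; {A, D, E} is a candidate key.
Any other superkey properly contains one of these, so there are no further candidate keys.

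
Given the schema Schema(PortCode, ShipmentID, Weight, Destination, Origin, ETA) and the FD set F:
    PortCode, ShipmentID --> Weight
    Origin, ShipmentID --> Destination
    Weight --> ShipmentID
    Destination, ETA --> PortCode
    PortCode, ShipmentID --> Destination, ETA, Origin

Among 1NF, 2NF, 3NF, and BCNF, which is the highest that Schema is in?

3NF

Candidate keys: {Destination, ETA, ShipmentID}, {Destination, ETA, Weight}, {ETA, Origin, ShipmentID}, {ETA, Origin, Weight}, {PortCode, ShipmentID}, {PortCode, Weight}. Prime attributes: {Destination, ETA, Origin, PortCode, ShipmentID, Weight}.
Origin, ShipmentID --> Destination breaks BCNF: {Origin, ShipmentID}⁺ = {Destination, Origin, ShipmentID}, so {Origin, ShipmentID} is not a superkey.
Since {Destination} ⊆ prime attributes and every other non-superkey FD also has a prime right side, the schema is in 3NF.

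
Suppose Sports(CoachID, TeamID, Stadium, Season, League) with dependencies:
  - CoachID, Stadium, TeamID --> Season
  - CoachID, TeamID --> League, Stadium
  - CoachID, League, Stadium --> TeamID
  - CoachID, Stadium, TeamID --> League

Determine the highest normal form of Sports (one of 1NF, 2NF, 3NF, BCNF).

BCNF

Candidate keys: {CoachID, League, Stadium}, {CoachID, TeamID}. Prime attributes: {CoachID, League, Stadium, TeamID}.
The left-hand side of every FD is a superkey, so BCNF is satisfied.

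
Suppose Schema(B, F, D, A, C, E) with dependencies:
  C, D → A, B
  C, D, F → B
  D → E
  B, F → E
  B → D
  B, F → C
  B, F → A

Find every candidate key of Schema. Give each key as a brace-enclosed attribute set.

{F} never appears on the right of any FD, so every key must include it.
{B, F}⁺ = {A, B, C, D, E, F} — all of the relation — so {B, F} is a candidate key.
{C, D, F}⁺ = {A, B, C, D, E, F} — all of the relation — so {C, D, F} is a candidate key.
Any other superkey properly contains one of these, so there are no further candidate keys.

{B, F}, {C, D, F}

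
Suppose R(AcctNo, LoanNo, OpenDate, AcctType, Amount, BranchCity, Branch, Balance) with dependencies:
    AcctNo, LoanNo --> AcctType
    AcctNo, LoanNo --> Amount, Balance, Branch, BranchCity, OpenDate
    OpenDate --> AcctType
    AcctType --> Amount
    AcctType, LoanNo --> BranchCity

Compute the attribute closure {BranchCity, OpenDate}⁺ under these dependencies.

Start with {BranchCity, OpenDate}.
OpenDate --> AcctType applies; add {AcctType} → now {AcctType, BranchCity, OpenDate}.
AcctType --> Amount applies; add {Amount} → now {AcctType, Amount, BranchCity, OpenDate}.
No further FD applies.

{AcctType, Amount, BranchCity, OpenDate}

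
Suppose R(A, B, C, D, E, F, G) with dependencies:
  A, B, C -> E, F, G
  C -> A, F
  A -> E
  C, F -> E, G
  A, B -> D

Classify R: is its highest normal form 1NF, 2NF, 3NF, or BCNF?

Candidate key: {B, C}. Prime attributes: {B, C}.
For C -> A, F we have {C}⁺ = {A, C, E, F, G}; {C} is not a superkey, so BCNF fails.
Because {A, F} are non-prime and the left side of C -> A, F is not a superkey, the relation is not in 3NF.
{C} is a proper subset of the key {B, C}, and {C}⁺ contains the non-prime attributes {A, E, F, G} — a partial dependency, so 2NF is violated.

1NF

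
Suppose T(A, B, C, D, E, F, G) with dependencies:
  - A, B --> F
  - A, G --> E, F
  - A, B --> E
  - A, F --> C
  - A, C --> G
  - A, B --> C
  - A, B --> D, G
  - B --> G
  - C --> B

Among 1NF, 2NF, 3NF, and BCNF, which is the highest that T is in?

Candidate keys: {A, B}, {A, C}, {A, F}, {A, G}. Prime attributes: {A, B, C, F, G}.
For B --> G we have {B}⁺ = {B, G}; {B} is not a superkey, so BCNF fails.
But every attribute on its right side ({G}) is prime, and the same holds for every other non-superkey FD, so 3NF still holds.

3NF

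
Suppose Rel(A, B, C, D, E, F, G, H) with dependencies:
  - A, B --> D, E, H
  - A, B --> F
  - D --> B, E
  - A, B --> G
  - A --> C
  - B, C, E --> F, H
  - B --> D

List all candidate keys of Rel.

{A} never appears on the right of any FD, so every key must include it.
{A, B} is a candidate key since {A, B}⁺ = {A, B, C, D, E, F, G, H} covers every attribute.
{A, D} is a candidate key since {A, D}⁺ = {A, B, C, D, E, F, G, H} covers every attribute.
These are minimal and exhaustive — every other superkey contains one of them.

{A, B}, {A, D}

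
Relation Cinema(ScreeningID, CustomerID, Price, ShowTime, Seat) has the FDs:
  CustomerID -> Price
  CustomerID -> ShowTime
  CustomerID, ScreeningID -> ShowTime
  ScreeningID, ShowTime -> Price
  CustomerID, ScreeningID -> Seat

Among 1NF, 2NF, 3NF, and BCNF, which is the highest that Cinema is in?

Candidate key: {CustomerID, ScreeningID}. Prime attributes: {CustomerID, ScreeningID}.
For CustomerID -> Price we have {CustomerID}⁺ = {CustomerID, Price, ShowTime}; {CustomerID} is not a superkey, so BCNF fails.
CustomerID -> Price has non-prime {Price} on the right and a non-superkey on the left, so 3NF fails.
{CustomerID} is a proper subset of the key {CustomerID, ScreeningID}, and {CustomerID}⁺ contains the non-prime attributes {Price, ShowTime} — a partial dependency, so 2NF is violated.

1NF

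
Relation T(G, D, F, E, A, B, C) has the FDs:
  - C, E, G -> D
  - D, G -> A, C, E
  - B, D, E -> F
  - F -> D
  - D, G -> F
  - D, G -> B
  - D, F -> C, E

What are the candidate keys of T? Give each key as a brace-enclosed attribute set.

{C, E, G}, {D, G}, {F, G}

{G} never appears on the right of any FD, so every key must include it.
{D, G}⁺ = {A, B, C, D, E, F, G} — all of the relation — so {D, G} is a candidate key.
{F, G}⁺ = {A, B, C, D, E, F, G} — all of the relation — so {F, G} is a candidate key.
{C, E, G}⁺ = {A, B, C, D, E, F, G} — all of the relation — so {C, E, G} is a candidate key.
Any other superkey properly contains one of these, so there are no further candidate keys.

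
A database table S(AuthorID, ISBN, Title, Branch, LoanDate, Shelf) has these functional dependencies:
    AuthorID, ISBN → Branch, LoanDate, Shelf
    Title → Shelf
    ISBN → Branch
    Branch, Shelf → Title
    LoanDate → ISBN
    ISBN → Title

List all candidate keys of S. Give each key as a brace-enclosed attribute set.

{AuthorID} never appears on the right of any FD, so every key must include it.
{AuthorID, ISBN}⁺ = {AuthorID, Branch, ISBN, LoanDate, Shelf, Title}, which is every attribute, so {AuthorID, ISBN} is a candidate key.
{AuthorID, LoanDate}⁺ = {AuthorID, Branch, ISBN, LoanDate, Shelf, Title}, which is every attribute, so {AuthorID, LoanDate} is a candidate key.
No proper subset of any of these is a key, and no other minimal superkey exists.

{AuthorID, ISBN}, {AuthorID, LoanDate}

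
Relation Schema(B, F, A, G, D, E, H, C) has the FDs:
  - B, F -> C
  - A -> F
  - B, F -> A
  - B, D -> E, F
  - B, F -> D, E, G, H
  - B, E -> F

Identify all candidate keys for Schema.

Attributes never on any right-hand side: {B} — every candidate key must contain it.
{A, B}⁺ = {A, B, C, D, E, F, G, H} — all of the relation — so {A, B} is a candidate key.
{B, D}⁺ = {A, B, C, D, E, F, G, H} — all of the relation — so {B, D} is a candidate key.
{B, E}⁺ = {A, B, C, D, E, F, G, H} — all of the relation — so {B, E} is a candidate key.
{B, F}⁺ = {A, B, C, D, E, F, G, H} — all of the relation — so {B, F} is a candidate key.
These are minimal and exhaustive — every other superkey contains one of them.

{A, B}, {B, D}, {B, E}, {B, F}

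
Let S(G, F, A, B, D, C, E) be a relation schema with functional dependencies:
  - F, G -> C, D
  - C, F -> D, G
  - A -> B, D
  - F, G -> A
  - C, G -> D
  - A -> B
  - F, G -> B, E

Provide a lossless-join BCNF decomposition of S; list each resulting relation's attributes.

Candidate keys of the original relation: {C, F}, {F, G}.
In {A, B, C, D, E, F, G}, {A} is not a superkey ({A}⁺ restricted to this set is {A, B, D}), so split on A -> B, D into {A, B, D} and {A, C, E, F, G}.
{A, B, D} is in BCNF.
{A, C, E, F, G} is in BCNF.

{A, B, D}; {A, C, E, F, G}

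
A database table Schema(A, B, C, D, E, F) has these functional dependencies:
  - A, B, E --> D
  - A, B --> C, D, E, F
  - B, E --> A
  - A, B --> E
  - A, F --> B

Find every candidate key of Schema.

Closure of {A, B} is {A, B, C, D, E, F}, the whole schema; {A, B} is a candidate key.
Closure of {A, F} is {A, B, C, D, E, F}, the whole schema; {A, F} is a candidate key.
Closure of {B, E} is {A, B, C, D, E, F}, the whole schema; {B, E} is a candidate key.
Any other superkey properly contains one of these, so there are no further candidate keys.

{A, B}, {A, F}, {B, E}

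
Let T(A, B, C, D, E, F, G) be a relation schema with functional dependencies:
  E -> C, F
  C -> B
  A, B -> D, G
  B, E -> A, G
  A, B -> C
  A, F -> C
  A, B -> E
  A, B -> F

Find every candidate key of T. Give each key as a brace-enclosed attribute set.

{E} is a candidate key since {E}⁺ = {A, B, C, D, E, F, G} covers every attribute.
{A, B} is a candidate key since {A, B}⁺ = {A, B, C, D, E, F, G} covers every attribute.
{A, C} is a candidate key since {A, C}⁺ = {A, B, C, D, E, F, G} covers every attribute.
{A, F} is a candidate key since {A, F}⁺ = {A, B, C, D, E, F, G} covers every attribute.
No proper subset of any of these is a key, and no other minimal superkey exists.

{A, B}, {A, C}, {A, F}, {E}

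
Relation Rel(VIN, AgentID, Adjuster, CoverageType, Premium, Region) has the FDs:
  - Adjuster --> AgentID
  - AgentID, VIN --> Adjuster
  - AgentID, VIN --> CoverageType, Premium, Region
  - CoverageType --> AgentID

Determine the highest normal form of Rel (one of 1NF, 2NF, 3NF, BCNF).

3NF

Candidate keys: {Adjuster, VIN}, {AgentID, VIN}, {CoverageType, VIN}. Prime attributes: {Adjuster, AgentID, CoverageType, VIN}.
Adjuster --> AgentID: {Adjuster}⁺ = {Adjuster, AgentID}, which is not all of the attributes, so the left side is not a superkey — BCNF is violated.
Its right-hand attributes {AgentID} are all prime, as are those of every other non-superkey FD — the relation is in 3NF.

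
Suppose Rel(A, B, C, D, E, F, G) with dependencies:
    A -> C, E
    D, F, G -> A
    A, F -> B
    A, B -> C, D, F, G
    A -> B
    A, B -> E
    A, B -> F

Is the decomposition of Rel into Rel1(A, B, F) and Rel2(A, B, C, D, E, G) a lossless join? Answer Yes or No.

Rel1 ∩ Rel2 = {A, B}; its closure under F is {A, B, C, D, E, F, G}.
Rel1 is contained in that closure, so Rel1 ∩ Rel2 -> Rel1 holds and the join is lossless.

Yes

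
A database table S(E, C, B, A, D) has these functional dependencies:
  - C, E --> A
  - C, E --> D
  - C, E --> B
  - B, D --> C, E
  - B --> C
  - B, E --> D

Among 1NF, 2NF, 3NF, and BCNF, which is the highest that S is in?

Candidate keys: {B, D}, {B, E}, {C, E}. Prime attributes: {B, C, D, E}.
B --> C breaks BCNF: {B}⁺ = {B, C}, so {B} is not a superkey.
Since {C} ⊆ prime attributes and every other non-superkey FD also has a prime right side, the schema is in 3NF.

3NF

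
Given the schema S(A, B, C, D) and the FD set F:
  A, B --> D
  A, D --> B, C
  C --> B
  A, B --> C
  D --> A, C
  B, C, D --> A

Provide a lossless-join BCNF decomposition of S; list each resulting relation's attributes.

{A, C, D}; {B, C}

Candidate keys of the original relation: {A, B}, {A, C}, {D}.
Within {A, B, C, D}: {C}⁺ ∩ {A, B, C, D} = {B, C}, not the whole set, so C --> B violates BCNF; decompose into {B, C} and {A, C, D}.
{B, C} is in BCNF.
{A, C, D} is in BCNF.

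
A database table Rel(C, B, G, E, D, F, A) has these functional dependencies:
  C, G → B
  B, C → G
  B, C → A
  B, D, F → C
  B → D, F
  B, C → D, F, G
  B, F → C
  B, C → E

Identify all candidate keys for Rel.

{B}⁺ = {A, B, C, D, E, F, G} — all of the relation — so {B} is a candidate key.
{C, G}⁺ = {A, B, C, D, E, F, G} — all of the relation — so {C, G} is a candidate key.
These are minimal and exhaustive — every other superkey contains one of them.

{B}, {C, G}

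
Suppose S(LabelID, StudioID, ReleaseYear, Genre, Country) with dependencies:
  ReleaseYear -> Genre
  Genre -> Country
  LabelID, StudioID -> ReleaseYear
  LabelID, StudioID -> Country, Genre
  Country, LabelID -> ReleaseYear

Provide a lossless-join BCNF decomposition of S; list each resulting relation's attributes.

{Country, Genre}; {Genre, ReleaseYear}; {LabelID, ReleaseYear, StudioID}

Candidate key of the original relation: {LabelID, StudioID}.
{Country, Genre, LabelID, ReleaseYear, StudioID}: {ReleaseYear} determines {Country, Genre, ReleaseYear} here but is not a superkey — split on ReleaseYear -> Country, Genre, giving {Country, Genre, ReleaseYear} and {LabelID, ReleaseYear, StudioID}.
{Country, Genre, ReleaseYear}: {Genre} determines {Country, Genre} here but is not a superkey — split on Genre -> Country, giving {Country, Genre} and {Genre, ReleaseYear}.
{Country, Genre}: every determinant is a superkey — BCNF.
{Genre, ReleaseYear}: every determinant is a superkey — BCNF.
{LabelID, ReleaseYear, StudioID}: every determinant is a superkey — BCNF.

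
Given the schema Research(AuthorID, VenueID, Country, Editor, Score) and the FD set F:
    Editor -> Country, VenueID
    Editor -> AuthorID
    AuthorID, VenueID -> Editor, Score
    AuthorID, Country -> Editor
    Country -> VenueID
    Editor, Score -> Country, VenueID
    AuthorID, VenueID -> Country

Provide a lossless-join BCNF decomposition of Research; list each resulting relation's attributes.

{AuthorID, Country, Editor, Score}; {Country, VenueID}

Candidate keys of the original relation: {AuthorID, Country}, {AuthorID, VenueID}, {Editor}.
Within {AuthorID, Country, Editor, Score, VenueID}: {Country}⁺ ∩ {AuthorID, Country, Editor, Score, VenueID} = {Country, VenueID}, not the whole set, so Country -> VenueID violates BCNF; decompose into {Country, VenueID} and {AuthorID, Country, Editor, Score}.
{Country, VenueID}: every determinant is a superkey — BCNF.
{AuthorID, Country, Editor, Score}: every determinant is a superkey — BCNF.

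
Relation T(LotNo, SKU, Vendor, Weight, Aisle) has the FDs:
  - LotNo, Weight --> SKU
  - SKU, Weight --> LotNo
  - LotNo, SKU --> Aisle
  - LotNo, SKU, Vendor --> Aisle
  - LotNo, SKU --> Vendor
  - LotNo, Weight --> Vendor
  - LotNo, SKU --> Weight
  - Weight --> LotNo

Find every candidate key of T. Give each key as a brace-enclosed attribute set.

Closure of {Weight} is {Aisle, LotNo, SKU, Vendor, Weight}, the whole schema; {Weight} is a candidate key.
Closure of {LotNo, SKU} is {Aisle, LotNo, SKU, Vendor, Weight}, the whole schema; {LotNo, SKU} is a candidate key.
These are minimal and exhaustive — every other superkey contains one of them.

{LotNo, SKU}, {Weight}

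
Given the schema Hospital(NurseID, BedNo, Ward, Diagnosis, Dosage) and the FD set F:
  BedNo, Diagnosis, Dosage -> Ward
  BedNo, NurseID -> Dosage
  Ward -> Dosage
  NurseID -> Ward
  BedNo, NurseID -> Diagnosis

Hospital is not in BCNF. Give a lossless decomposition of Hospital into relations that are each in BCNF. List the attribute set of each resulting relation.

Candidate key of the original relation: {BedNo, NurseID}.
{BedNo, Diagnosis, Dosage, NurseID, Ward}: {BedNo, Diagnosis, Dosage} determines {BedNo, Diagnosis, Dosage, Ward} here but is not a superkey — split on BedNo, Diagnosis, Dosage -> Ward, giving {BedNo, Diagnosis, Dosage, Ward} and {BedNo, Diagnosis, Dosage, NurseID}.
{BedNo, Diagnosis, Dosage, Ward}: {Ward} determines {Dosage, Ward} here but is not a superkey — split on Ward -> Dosage, giving {Dosage, Ward} and {BedNo, Diagnosis, Ward}.
{Dosage, Ward} has no BCNF violation.
{BedNo, Diagnosis, Ward} has no BCNF violation.
{BedNo, Diagnosis, Dosage, NurseID}: {NurseID} determines {Dosage, NurseID} here but is not a superkey — split on NurseID -> Dosage, giving {Dosage, NurseID} and {BedNo, Diagnosis, NurseID}.
{Dosage, NurseID} has no BCNF violation.
{BedNo, Diagnosis, NurseID} has no BCNF violation.

{BedNo, Diagnosis, NurseID}; {BedNo, Diagnosis, Ward}; {Dosage, NurseID}; {Dosage, Ward}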